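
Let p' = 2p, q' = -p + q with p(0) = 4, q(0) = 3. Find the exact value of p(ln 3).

A = [[2,0],[-1,1]]; eigenvalues λ = 2, 1.
Eigenvectors: (1,-1) for λ=2, (0,-1) for λ=1.
From the initial condition, c_1 = 4, c_2 = -7.
p(ln 3) = (4)(3^2)(1) + (-7)(3^1)(0) = 36.

36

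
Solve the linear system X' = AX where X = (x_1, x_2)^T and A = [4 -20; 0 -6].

Coefficient matrix A = [[4, -20], [0, -6]].
Characteristic polynomial det(A - λI) = λ^2 + 2λ - 24 = 0.
Eigenvalues λ = -6, 4.
For λ=-6: (A-λI) row 1 is [10, -20], so an eigenvector is (2, 1).
For λ=4: (A-λI) row 1 is [0, -20], so an eigenvector is (-1, 0).
General solution: c_1e^(-6t)(2,1) + c_2e^(4t)(-1,0).

x_1(t) = 2c_1e^(-6t) - c_2e^(4t), x_2(t) = c_1e^(-6t)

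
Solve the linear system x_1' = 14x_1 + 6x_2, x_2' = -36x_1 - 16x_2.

x_1(t) = -C_1e^(-4t) + C_2e^(2t), x_2(t) = 3C_1e^(-4t) - 2C_2e^(2t)

Coefficient matrix A = [[14, 6], [-36, -16]].
Characteristic polynomial det(A - λI) = λ^2 + 2λ - 8 = 0.
Eigenvalues λ = -4, 2.
For λ=-4: (A-λI) row 1 is [18, 6], so an eigenvector is (-1, 3).
For λ=2: (A-λI) row 1 is [12, 6], so an eigenvector is (1, -2).
General solution: C_1e^(-4t)(-1,3) + C_2e^(2t)(1,-2).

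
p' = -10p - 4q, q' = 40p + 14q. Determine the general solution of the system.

p(t) = -c_1e^(2t)cos(4t) - c_2e^(2t)sin(4t), q(t) = -c_1e^(2t)sin(4t) + 3c_1e^(2t)cos(4t) + 3c_2e^(2t)sin(4t) + c_2e^(2t)cos(4t)

Coefficient matrix A = [[-10, -4], [40, 14]].
Characteristic polynomial det(A - λI) = λ^2 - 4λ + 20 = 0.
Eigenvalues λ = 2 ± 4i (complex conjugate pair).
For λ=2+4i: an eigenvector is (-1,3) - i(0,-1) = (-1, 3 + i).
A real fundamental pair from Re and Im of e^((2+4i)t)v: X_1 = e^(2t)(cos(4t)·(-1,3) + sin(4t)·(0,-1)), X_2 = e^(2t)(sin(4t)·(-1,3) - cos(4t)·(0,-1)).
General solution: c_1X_1 + c_2X_2.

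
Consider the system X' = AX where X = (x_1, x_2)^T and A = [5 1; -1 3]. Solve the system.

Coefficient matrix A = [[5, 1], [-1, 3]].
Characteristic polynomial det(A - λI) = λ^2 - 8λ + 16 = 0.
Single eigenvalue λ = 4 with algebraic multiplicity 2.
Eigenvector v = (-1,1); generalized eigenvector w with (A-λI)w=v is (2,-3).
General solution: e^(4t)[c_1·v + c_2·(t·v + w)].

x_1(t) = -c_1e^(4t) - c_2te^(4t) + 2c_2e^(4t), x_2(t) = c_1e^(4t) + c_2te^(4t) - 3c_2e^(4t)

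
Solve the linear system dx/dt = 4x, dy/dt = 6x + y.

x(t) = c_2e^(4t), y(t) = c_1e^(t) + 2c_2e^(4t)

Coefficient matrix A = [[4, 0], [6, 1]].
Characteristic polynomial det(A - λI) = λ^2 - 5λ + 4 = 0.
Eigenvalues λ = 1, 4.
For λ=1: (A-λI) row 1 is [3, 0], so an eigenvector is (0, 1).
For λ=4: (A-λI) row 2 is [6, -3], so an eigenvector is (1, 2).
General solution: c_1e^(t)(0,1) + c_2e^(4t)(1,2).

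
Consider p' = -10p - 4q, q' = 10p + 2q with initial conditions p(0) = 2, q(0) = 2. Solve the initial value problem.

p(t) = -10e^(-4t)sin(2t) + 2e^(-4t)cos(2t), q(t) = 16e^(-4t)sin(2t) + 2e^(-4t)cos(2t)

Coefficient matrix A = [[-10, -4], [10, 2]].
Characteristic polynomial det(A - λI) = λ^2 + 8λ + 20 = 0.
Eigenvalues λ = -4 ± 2i (complex conjugate pair).
For λ=-4+2i: an eigenvector is (-1,1) - i(1,-2) = (-1 - i, 1 + 2i).
A real fundamental pair from Re and Im of e^((-4+2i)t)v: X_1 = e^(-4t)(cos(2t)·(-1,1) + sin(2t)·(1,-2)), X_2 = e^(-4t)(sin(2t)·(-1,1) - cos(2t)·(1,-2)).
General solution: K_1X_1 + K_2X_2.
Applying p(0)=2, q(0)=2 gives K_1=-6, K_2=4.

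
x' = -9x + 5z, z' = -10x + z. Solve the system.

x(t) = -C_1e^(-4t)cos(5t) - C_2e^(-4t)sin(5t), z(t) = C_1e^(-4t)sin(5t) - C_1e^(-4t)cos(5t) - C_2e^(-4t)sin(5t) - C_2e^(-4t)cos(5t)

Coefficient matrix A = [[-9, 5], [-10, 1]].
Characteristic polynomial det(A - λI) = λ^2 + 8λ + 41 = 0.
Eigenvalues λ = -4 ± 5i (complex conjugate pair).
For λ=-4+5i: an eigenvector is (-1,-1) - i(0,1) = (-1, -1 - i).
A real fundamental pair from Re and Im of e^((-4+5i)t)v: X_1 = e^(-4t)(cos(5t)·(-1,-1) + sin(5t)·(0,1)), X_2 = e^(-4t)(sin(5t)·(-1,-1) - cos(5t)·(0,1)).
General solution: C_1X_1 + C_2X_2.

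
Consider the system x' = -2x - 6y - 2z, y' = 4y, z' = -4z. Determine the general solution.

x(t) = -c_1e^(4t) + c_2e^(-2t) + c_3e^(-4t), y(t) = c_1e^(4t), z(t) = c_3e^(-4t)

Coefficient matrix A = [[-2, -6, -2], [0, 4, 0], [0, 0, -4]].
det(A - λI) = 0 gives eigenvalues λ = 4, -2, -4.
For λ=4: eigenvector (-1,1,0).
For λ=-2: eigenvector (1,0,0).
For λ=-4: eigenvector (1,0,1).
General solution: c_1e^(4t)(-1,1,0) + c_2e^(-2t)(1,0,0) + c_3e^(-4t)(1,0,1).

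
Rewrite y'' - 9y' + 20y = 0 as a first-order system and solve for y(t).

y(t) = K_1e^(5t) + K_2e^(4t)

Let x_1 = y, x_2 = y'. Then x_1' = x_2 and x_2' = -20x_1 + 9x_2.
A = [[0,1],[-20,9]]; det(A-λI) = λ^2 - 9λ + 20.
Eigenvalues λ = 5, 4 with eigenvectors (1,5), (1,4).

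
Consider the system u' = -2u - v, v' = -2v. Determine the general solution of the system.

u(t) = -c_1e^(-2t) - c_2te^(-2t) - c_2e^(-2t), v(t) = c_2e^(-2t)

Coefficient matrix A = [[-2, -1], [0, -2]].
Characteristic polynomial det(A - λI) = λ^2 + 4λ + 4 = 0.
Single eigenvalue λ = -2 with algebraic multiplicity 2.
Eigenvector v = (-1,0); generalized eigenvector w with (A-λI)w=v is (-1,1).
General solution: e^(-2t)[c_1·v + c_2·(t·v + w)].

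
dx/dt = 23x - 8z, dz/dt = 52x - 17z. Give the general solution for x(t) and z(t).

x(t) = C_1e^(3t)sin(4t) - C_1e^(3t)cos(4t) - C_2e^(3t)sin(4t) - C_2e^(3t)cos(4t), z(t) = 2C_1e^(3t)sin(4t) - 3C_1e^(3t)cos(4t) - 3C_2e^(3t)sin(4t) - 2C_2e^(3t)cos(4t)

Coefficient matrix A = [[23, -8], [52, -17]].
Characteristic polynomial det(A - λI) = λ^2 - 6λ + 25 = 0.
Eigenvalues λ = 3 ± 4i (complex conjugate pair).
For λ=3+4i: an eigenvector is (-1,-3) - i(1,2) = (-1 - i, -3 - 2i).
A real fundamental pair from Re and Im of e^((3+4i)t)v: X_1 = e^(3t)(cos(4t)·(-1,-3) + sin(4t)·(1,2)), X_2 = e^(3t)(sin(4t)·(-1,-3) - cos(4t)·(1,2)).
General solution: C_1X_1 + C_2X_2.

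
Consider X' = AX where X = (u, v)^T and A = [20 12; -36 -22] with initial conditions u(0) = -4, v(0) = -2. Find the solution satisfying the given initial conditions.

u(t) = -20e^(2t) + 16e^(-4t), v(t) = 30e^(2t) - 32e^(-4t)

Coefficient matrix A = [[20, 12], [-36, -22]].
Characteristic polynomial det(A - λI) = λ^2 + 2λ - 8 = 0.
Eigenvalues λ = 2, -4.
For λ=2: (A-λI) row 1 is [18, 12], so an eigenvector is (2, -3).
For λ=-4: (A-λI) row 1 is [24, 12], so an eigenvector is (1, -2).
General solution: C_1e^(2t)(2,-3) + C_2e^(-4t)(1,-2).
Applying u(0)=-4, v(0)=-2 gives C_1=-10, C_2=16.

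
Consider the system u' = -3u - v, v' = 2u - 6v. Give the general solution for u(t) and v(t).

u(t) = C_1e^(-5t) + C_2e^(-4t), v(t) = 2C_1e^(-5t) + C_2e^(-4t)

Coefficient matrix A = [[-3, -1], [2, -6]].
Characteristic polynomial det(A - λI) = λ^2 + 9λ + 20 = 0.
Eigenvalues λ = -5, -4.
For λ=-5: (A-λI) row 1 is [2, -1], so an eigenvector is (1, 2).
For λ=-4: (A-λI) row 1 is [1, -1], so an eigenvector is (1, 1).
General solution: C_1e^(-5t)(1,2) + C_2e^(-4t)(1,1).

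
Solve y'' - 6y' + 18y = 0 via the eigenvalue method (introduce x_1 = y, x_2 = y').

Let x_1 = y, x_2 = y'. Then x_1' = x_2 and x_2' = -18x_1 + 6x_2.
A = [[0,1],[-18,6]]; det(A-λI) = λ^2 - 6λ + 18.
Eigenvalues λ = 3 ± 3i.

y(t) = K_1e^(3t)cos(3t) + K_2e^(3t)sin(3t)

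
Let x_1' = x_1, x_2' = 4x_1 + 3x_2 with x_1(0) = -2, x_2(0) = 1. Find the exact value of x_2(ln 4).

-176

A = [[1,0],[4,3]]; eigenvalues λ = 3, 1.
Eigenvectors: (0,1) for λ=3, (1,-2) for λ=1.
From the initial condition, c_1 = -3, c_2 = -2.
x_2(ln 4) = (-3)(4^3)(1) + (-2)(4^1)(-2) = -176.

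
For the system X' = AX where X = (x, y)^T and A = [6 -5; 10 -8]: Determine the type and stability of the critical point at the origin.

A = [[6,-5],[10,-8]]; det(A-λI) = λ^2 + 2λ + 2.
λ = -1 ± i: negative real part.

stable spiral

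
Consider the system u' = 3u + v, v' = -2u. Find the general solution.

u(t) = -K_1e^(t) + K_2e^(2t), v(t) = 2K_1e^(t) - K_2e^(2t)

Coefficient matrix A = [[3, 1], [-2, 0]].
Characteristic polynomial det(A - λI) = λ^2 - 3λ + 2 = 0.
Eigenvalues λ = 1, 2.
For λ=1: (A-λI) row 1 is [2, 1], so an eigenvector is (-1, 2).
For λ=2: (A-λI) row 1 is [1, 1], so an eigenvector is (1, -1).
General solution: K_1e^(t)(-1,2) + K_2e^(2t)(1,-1).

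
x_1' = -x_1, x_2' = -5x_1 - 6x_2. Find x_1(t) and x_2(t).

x_1(t) = -K_1e^(-t), x_2(t) = K_1e^(-t) + K_2e^(-6t)

Coefficient matrix A = [[-1, 0], [-5, -6]].
Characteristic polynomial det(A - λI) = λ^2 + 7λ + 6 = 0.
Eigenvalues λ = -1, -6.
For λ=-1: (A-λI) row 2 is [-5, -5], so an eigenvector is (-1, 1).
For λ=-6: (A-λI) row 1 is [5, 0], so an eigenvector is (0, 1).
General solution: K_1e^(-t)(-1,1) + K_2e^(-6t)(0,1).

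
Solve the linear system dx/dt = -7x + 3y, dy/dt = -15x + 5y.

Coefficient matrix A = [[-7, 3], [-15, 5]].
Characteristic polynomial det(A - λI) = λ^2 + 2λ + 10 = 0.
Eigenvalues λ = -1 ± 3i (complex conjugate pair).
For λ=-1+3i: an eigenvector is (-1,-2) - i(0,1) = (-1, -2 - i).
A real fundamental pair from Re and Im of e^((-1+3i)t)v: X_1 = e^(-t)(cos(3t)·(-1,-2) + sin(3t)·(0,1)), X_2 = e^(-t)(sin(3t)·(-1,-2) - cos(3t)·(0,1)).
General solution: c_1X_1 + c_2X_2.

x(t) = -c_1e^(-t)cos(3t) - c_2e^(-t)sin(3t), y(t) = c_1e^(-t)sin(3t) - 2c_1e^(-t)cos(3t) - 2c_2e^(-t)sin(3t) - c_2e^(-t)cos(3t)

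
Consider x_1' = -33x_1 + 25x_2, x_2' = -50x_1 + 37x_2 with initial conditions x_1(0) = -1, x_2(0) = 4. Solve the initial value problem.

Coefficient matrix A = [[-33, 25], [-50, 37]].
Characteristic polynomial det(A - λI) = λ^2 - 4λ + 29 = 0.
Eigenvalues λ = 2 ± 5i (complex conjugate pair).
For λ=2+5i: an eigenvector is (-2,-3) - i(-1,-1) = (-2 + i, -3 + i).
A real fundamental pair from Re and Im of e^((2+5i)t)v: X_1 = e^(2t)(cos(5t)·(-2,-3) + sin(5t)·(-1,-1)), X_2 = e^(2t)(sin(5t)·(-2,-3) - cos(5t)·(-1,-1)).
General solution: c_1X_1 + c_2X_2.
Applying x_1(0)=-1, x_2(0)=4 gives c_1=-5, c_2=-11.

x_1(t) = 27e^(2t)sin(5t) - e^(2t)cos(5t), x_2(t) = 38e^(2t)sin(5t) + 4e^(2t)cos(5t)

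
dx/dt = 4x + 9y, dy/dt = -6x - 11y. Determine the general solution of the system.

Coefficient matrix A = [[4, 9], [-6, -11]].
Characteristic polynomial det(A - λI) = λ^2 + 7λ + 10 = 0.
Eigenvalues λ = -2, -5.
For λ=-2: (A-λI) row 1 is [6, 9], so an eigenvector is (3, -2).
For λ=-5: (A-λI) row 1 is [9, 9], so an eigenvector is (-1, 1).
General solution: K_1e^(-2t)(3,-2) + K_2e^(-5t)(-1,1).

x(t) = 3K_1e^(-2t) - K_2e^(-5t), y(t) = -2K_1e^(-2t) + K_2e^(-5t)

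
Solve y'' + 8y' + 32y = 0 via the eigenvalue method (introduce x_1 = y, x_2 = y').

y(t) = K_1e^(-4t)cos(4t) + K_2e^(-4t)sin(4t)

Let x_1 = y, x_2 = y'. Then x_1' = x_2 and x_2' = -32x_1 - 8x_2.
A = [[0,1],[-32,-8]]; det(A-λI) = λ^2 + 8λ + 32.
Eigenvalues λ = -4 ± 4i.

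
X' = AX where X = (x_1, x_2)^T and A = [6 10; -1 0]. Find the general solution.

Coefficient matrix A = [[6, 10], [-1, 0]].
Characteristic polynomial det(A - λI) = λ^2 - 6λ + 10 = 0.
Eigenvalues λ = 3 ± i (complex conjugate pair).
For λ=3+i: an eigenvector is (-1,0) - i(-3,1) = (-1 + 3i, 0 - i).
A real fundamental pair from Re and Im of e^((3+i)t)v: X_1 = e^(3t)(cos(t)·(-1,0) + sin(t)·(-3,1)), X_2 = e^(3t)(sin(t)·(-1,0) - cos(t)·(-3,1)).
General solution: K_1X_1 + K_2X_2.

x_1(t) = -3K_1e^(3t)sin(t) - K_1e^(3t)cos(t) - K_2e^(3t)sin(t) + 3K_2e^(3t)cos(t), x_2(t) = K_1e^(3t)sin(t) - K_2e^(3t)cos(t)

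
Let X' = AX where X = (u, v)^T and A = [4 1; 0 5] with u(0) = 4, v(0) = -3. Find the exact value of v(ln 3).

A = [[4,1],[0,5]]; eigenvalues λ = 4, 5.
Eigenvectors: (-1,0) for λ=4, (1,1) for λ=5.
From the initial condition, c_1 = -7, c_2 = -3.
v(ln 3) = (-7)(3^4)(0) + (-3)(3^5)(1) = -729.

-729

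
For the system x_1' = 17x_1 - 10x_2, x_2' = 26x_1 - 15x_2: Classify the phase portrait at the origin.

unstable spiral

A = [[17,-10],[26,-15]]; det(A-λI) = λ^2 - 2λ + 5.
λ = 1 ± 2i: positive real part.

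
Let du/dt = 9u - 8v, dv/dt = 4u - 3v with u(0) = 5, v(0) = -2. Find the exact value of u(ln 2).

430

A = [[9,-8],[4,-3]]; eigenvalues λ = 1, 5.
Eigenvectors: (-1,-1) for λ=1, (2,1) for λ=5.
From the initial condition, c_1 = 9, c_2 = 7.
u(ln 2) = (9)(2^1)(-1) + (7)(2^5)(2) = 430.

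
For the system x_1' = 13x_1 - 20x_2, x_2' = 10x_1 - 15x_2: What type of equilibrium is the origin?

stable spiral

A = [[13,-20],[10,-15]]; det(A-λI) = λ^2 + 2λ + 5.
λ = -1 ± 2i: negative real part.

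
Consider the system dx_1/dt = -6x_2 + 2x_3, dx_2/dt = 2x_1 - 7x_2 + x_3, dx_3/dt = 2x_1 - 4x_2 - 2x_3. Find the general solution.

Coefficient matrix A = [[0, -6, 2], [2, -7, 1], [2, -4, -2]].
det(A - λI) = 0 gives eigenvalues λ = -4, -2, -3.
For λ=-4: eigenvector (-1,-1,-1).
For λ=-2: eigenvector (2,1,1).
For λ=-3: eigenvector (2,1,0).
General solution: C_1e^(-4t)(-1,-1,-1) + C_2e^(-2t)(2,1,1) + C_3e^(-3t)(2,1,0).

x_1(t) = -C_1e^(-4t) + 2C_2e^(-2t) + 2C_3e^(-3t), x_2(t) = -C_1e^(-4t) + C_2e^(-2t) + C_3e^(-3t), x_3(t) = -C_1e^(-4t) + C_2e^(-2t)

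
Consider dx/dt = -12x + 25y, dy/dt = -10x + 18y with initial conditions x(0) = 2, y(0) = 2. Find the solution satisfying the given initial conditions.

Coefficient matrix A = [[-12, 25], [-10, 18]].
Characteristic polynomial det(A - λI) = λ^2 - 6λ + 34 = 0.
Eigenvalues λ = 3 ± 5i (complex conjugate pair).
For λ=3+5i: an eigenvector is (-1,-1) - i(-2,-1) = (-1 + 2i, -1 + i).
A real fundamental pair from Re and Im of e^((3+5i)t)v: X_1 = e^(3t)(cos(5t)·(-1,-1) + sin(5t)·(-2,-1)), X_2 = e^(3t)(sin(5t)·(-1,-1) - cos(5t)·(-2,-1)).
General solution: C_1X_1 + C_2X_2.
Applying x(0)=2, y(0)=2 gives C_1=-2, C_2=0.

x(t) = 4e^(3t)sin(5t) + 2e^(3t)cos(5t), y(t) = 2e^(3t)sin(5t) + 2e^(3t)cos(5t)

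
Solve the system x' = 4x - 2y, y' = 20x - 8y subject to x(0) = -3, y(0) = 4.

x(t) = -13e^(-2t)sin(2t) - 3e^(-2t)cos(2t), y(t) = -42e^(-2t)sin(2t) + 4e^(-2t)cos(2t)

Coefficient matrix A = [[4, -2], [20, -8]].
Characteristic polynomial det(A - λI) = λ^2 + 4λ + 8 = 0.
Eigenvalues λ = -2 ± 2i (complex conjugate pair).
For λ=-2+2i: an eigenvector is (0,-1) - i(1,3) = (0 - i, -1 - 3i).
A real fundamental pair from Re and Im of e^((-2+2i)t)v: X_1 = e^(-2t)(cos(2t)·(0,-1) + sin(2t)·(1,3)), X_2 = e^(-2t)(sin(2t)·(0,-1) - cos(2t)·(1,3)).
General solution: C_1X_1 + C_2X_2.
Applying x(0)=-3, y(0)=4 gives C_1=-13, C_2=3.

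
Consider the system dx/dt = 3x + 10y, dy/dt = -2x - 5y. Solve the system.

Coefficient matrix A = [[3, 10], [-2, -5]].
Characteristic polynomial det(A - λI) = λ^2 + 2λ + 5 = 0.
Eigenvalues λ = -1 ± 2i (complex conjugate pair).
For λ=-1+2i: an eigenvector is (-1,0) - i(-2,1) = (-1 + 2i, 0 - i).
A real fundamental pair from Re and Im of e^((-1+2i)t)v: X_1 = e^(-t)(cos(2t)·(-1,0) + sin(2t)·(-2,1)), X_2 = e^(-t)(sin(2t)·(-1,0) - cos(2t)·(-2,1)).
General solution: c_1X_1 + c_2X_2.

x(t) = -2c_1e^(-t)sin(2t) - c_1e^(-t)cos(2t) - c_2e^(-t)sin(2t) + 2c_2e^(-t)cos(2t), y(t) = c_1e^(-t)sin(2t) - c_2e^(-t)cos(2t)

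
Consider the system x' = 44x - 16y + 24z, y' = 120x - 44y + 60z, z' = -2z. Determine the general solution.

Coefficient matrix A = [[44, -16, 24], [120, -44, 60], [0, 0, -2]].
det(A - λI) = 0 gives eigenvalues λ = -2, 4, -4.
For λ=-2: eigenvector (-4,-10,1).
For λ=4: eigenvector (2,5,0).
For λ=-4: eigenvector (-1,-3,0).
General solution: K_1e^(-2t)(-4,-10,1) + K_2e^(4t)(2,5,0) + K_3e^(-4t)(-1,-3,0).

x(t) = -4K_1e^(-2t) + 2K_2e^(4t) - K_3e^(-4t), y(t) = -10K_1e^(-2t) + 5K_2e^(4t) - 3K_3e^(-4t), z(t) = K_1e^(-2t)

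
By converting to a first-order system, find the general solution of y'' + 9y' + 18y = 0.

Let x_1 = y, x_2 = y'. Then x_1' = x_2 and x_2' = -18x_1 - 9x_2.
A = [[0,1],[-18,-9]]; det(A-λI) = λ^2 + 9λ + 18.
Eigenvalues λ = -3, -6 with eigenvectors (1,-3), (1,-6).

y(t) = C_1e^(-3t) + C_2e^(-6t)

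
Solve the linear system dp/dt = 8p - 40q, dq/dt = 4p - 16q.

p(t) = c_1e^(-4t)sin(4t) - 3c_1e^(-4t)cos(4t) - 3c_2e^(-4t)sin(4t) - c_2e^(-4t)cos(4t), q(t) = -c_1e^(-4t)cos(4t) - c_2e^(-4t)sin(4t)

Coefficient matrix A = [[8, -40], [4, -16]].
Characteristic polynomial det(A - λI) = λ^2 + 8λ + 32 = 0.
Eigenvalues λ = -4 ± 4i (complex conjugate pair).
For λ=-4+4i: an eigenvector is (-3,-1) - i(1,0) = (-3 - i, -1).
A real fundamental pair from Re and Im of e^((-4+4i)t)v: X_1 = e^(-4t)(cos(4t)·(-3,-1) + sin(4t)·(1,0)), X_2 = e^(-4t)(sin(4t)·(-3,-1) - cos(4t)·(1,0)).
General solution: c_1X_1 + c_2X_2.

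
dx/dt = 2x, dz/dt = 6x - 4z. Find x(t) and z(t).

x(t) = -c_2e^(2t), z(t) = c_1e^(-4t) - c_2e^(2t)

Coefficient matrix A = [[2, 0], [6, -4]].
Characteristic polynomial det(A - λI) = λ^2 + 2λ - 8 = 0.
Eigenvalues λ = -4, 2.
For λ=-4: (A-λI) row 1 is [6, 0], so an eigenvector is (0, 1).
For λ=2: (A-λI) row 2 is [6, -6], so an eigenvector is (-1, -1).
General solution: c_1e^(-4t)(0,1) + c_2e^(2t)(-1,-1).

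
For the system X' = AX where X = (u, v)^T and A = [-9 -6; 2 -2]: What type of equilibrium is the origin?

stable node

A = [[-9,-6],[2,-2]]; det(A-λI) = λ^2 + 11λ + 30.
λ = -5, -6: both negative.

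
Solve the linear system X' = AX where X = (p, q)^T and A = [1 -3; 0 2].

p(t) = c_1e^(t) + 3c_2e^(2t), q(t) = -c_2e^(2t)

Coefficient matrix A = [[1, -3], [0, 2]].
Characteristic polynomial det(A - λI) = λ^2 - 3λ + 2 = 0.
Eigenvalues λ = 1, 2.
For λ=1: (A-λI) row 1 is [0, -3], so an eigenvector is (1, 0).
For λ=2: (A-λI) row 1 is [-1, -3], so an eigenvector is (3, -1).
General solution: c_1e^(t)(1,0) + c_2e^(2t)(3,-1).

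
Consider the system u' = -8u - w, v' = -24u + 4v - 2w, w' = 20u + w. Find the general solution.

Coefficient matrix A = [[-8, 0, -1], [-24, 4, -2], [20, 0, 1]].
det(A - λI) = 0 gives eigenvalues λ = 4, -4, -3.
For λ=4: eigenvector (0,1,0).
For λ=-4: eigenvector (1,2,-4).
For λ=-3: eigenvector (-1,-2,5).
General solution: C_1e^(4t)(0,1,0) + C_2e^(-4t)(1,2,-4) + C_3e^(-3t)(-1,-2,5).

u(t) = C_2e^(-4t) - C_3e^(-3t), v(t) = C_1e^(4t) + 2C_2e^(-4t) - 2C_3e^(-3t), w(t) = -4C_2e^(-4t) + 5C_3e^(-3t)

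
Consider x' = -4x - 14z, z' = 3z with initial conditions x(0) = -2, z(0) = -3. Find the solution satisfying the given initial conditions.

Coefficient matrix A = [[-4, -14], [0, 3]].
Characteristic polynomial det(A - λI) = λ^2 + λ - 12 = 0.
Eigenvalues λ = -4, 3.
For λ=-4: (A-λI) row 1 is [0, -14], so an eigenvector is (1, 0).
For λ=3: (A-λI) row 1 is [-7, -14], so an eigenvector is (2, -1).
General solution: C_1e^(-4t)(1,0) + C_2e^(3t)(2,-1).
Applying x(0)=-2, z(0)=-3 gives C_1=-8, C_2=3.

x(t) = 6e^(3t) - 8e^(-4t), z(t) = -3e^(3t)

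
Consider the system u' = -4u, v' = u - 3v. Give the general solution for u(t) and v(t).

Coefficient matrix A = [[-4, 0], [1, -3]].
Characteristic polynomial det(A - λI) = λ^2 + 7λ + 12 = 0.
Eigenvalues λ = -3, -4.
For λ=-3: (A-λI) row 1 is [-1, 0], so an eigenvector is (0, -1).
For λ=-4: (A-λI) row 2 is [1, 1], so an eigenvector is (1, -1).
General solution: K_1e^(-3t)(0,-1) + K_2e^(-4t)(1,-1).

u(t) = K_2e^(-4t), v(t) = -K_1e^(-3t) - K_2e^(-4t)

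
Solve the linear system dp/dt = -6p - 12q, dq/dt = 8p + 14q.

p(t) = K_1e^(6t) + 3K_2e^(2t), q(t) = -K_1e^(6t) - 2K_2e^(2t)

Coefficient matrix A = [[-6, -12], [8, 14]].
Characteristic polynomial det(A - λI) = λ^2 - 8λ + 12 = 0.
Eigenvalues λ = 6, 2.
For λ=6: (A-λI) row 1 is [-12, -12], so an eigenvector is (1, -1).
For λ=2: (A-λI) row 1 is [-8, -12], so an eigenvector is (3, -2).
General solution: K_1e^(6t)(1,-1) + K_2e^(2t)(3,-2).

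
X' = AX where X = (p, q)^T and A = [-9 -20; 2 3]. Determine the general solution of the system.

Coefficient matrix A = [[-9, -20], [2, 3]].
Characteristic polynomial det(A - λI) = λ^2 + 6λ + 13 = 0.
Eigenvalues λ = -3 ± 2i (complex conjugate pair).
For λ=-3+2i: an eigenvector is (-3,1) - i(-1,0) = (-3 + i, 1).
A real fundamental pair from Re and Im of e^((-3+2i)t)v: X_1 = e^(-3t)(cos(2t)·(-3,1) + sin(2t)·(-1,0)), X_2 = e^(-3t)(sin(2t)·(-3,1) - cos(2t)·(-1,0)).
General solution: C_1X_1 + C_2X_2.

p(t) = -C_1e^(-3t)sin(2t) - 3C_1e^(-3t)cos(2t) - 3C_2e^(-3t)sin(2t) + C_2e^(-3t)cos(2t), q(t) = C_1e^(-3t)cos(2t) + C_2e^(-3t)sin(2t)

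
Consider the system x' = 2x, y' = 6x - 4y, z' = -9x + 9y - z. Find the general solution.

Coefficient matrix A = [[2, 0, 0], [6, -4, 0], [-9, 9, -1]].
det(A - λI) = 0 gives eigenvalues λ = 2, -4, -1.
For λ=2: eigenvector (1,1,0).
For λ=-4: eigenvector (0,1,-3).
For λ=-1: eigenvector (0,0,1).
General solution: C_1e^(2t)(1,1,0) + C_2e^(-4t)(0,1,-3) + C_3e^(-t)(0,0,1).

x(t) = C_1e^(2t), y(t) = C_1e^(2t) + C_2e^(-4t), z(t) = -3C_2e^(-4t) + C_3e^(-t)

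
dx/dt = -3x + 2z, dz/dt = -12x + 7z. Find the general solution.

Coefficient matrix A = [[-3, 2], [-12, 7]].
Characteristic polynomial det(A - λI) = λ^2 - 4λ + 3 = 0.
Eigenvalues λ = 1, 3.
For λ=1: (A-λI) row 1 is [-4, 2], so an eigenvector is (1, 2).
For λ=3: (A-λI) row 1 is [-6, 2], so an eigenvector is (1, 3).
General solution: K_1e^(t)(1,2) + K_2e^(3t)(1,3).

x(t) = K_1e^(t) + K_2e^(3t), z(t) = 2K_1e^(t) + 3K_2e^(3t)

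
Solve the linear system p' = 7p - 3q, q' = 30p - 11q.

Coefficient matrix A = [[7, -3], [30, -11]].
Characteristic polynomial det(A - λI) = λ^2 + 4λ + 13 = 0.
Eigenvalues λ = -2 ± 3i (complex conjugate pair).
For λ=-2+3i: an eigenvector is (0,1) - i(-1,-3) = (0 + i, 1 + 3i).
A real fundamental pair from Re and Im of e^((-2+3i)t)v: X_1 = e^(-2t)(cos(3t)·(0,1) + sin(3t)·(-1,-3)), X_2 = e^(-2t)(sin(3t)·(0,1) - cos(3t)·(-1,-3)).
General solution: K_1X_1 + K_2X_2.

p(t) = -K_1e^(-2t)sin(3t) + K_2e^(-2t)cos(3t), q(t) = -3K_1e^(-2t)sin(3t) + K_1e^(-2t)cos(3t) + K_2e^(-2t)sin(3t) + 3K_2e^(-2t)cos(3t)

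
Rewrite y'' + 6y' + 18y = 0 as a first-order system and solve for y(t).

Let x_1 = y, x_2 = y'. Then x_1' = x_2 and x_2' = -18x_1 - 6x_2.
A = [[0,1],[-18,-6]]; det(A-λI) = λ^2 + 6λ + 18.
Eigenvalues λ = -3 ± 3i.

y(t) = c_1e^(-3t)cos(3t) + c_2e^(-3t)sin(3t)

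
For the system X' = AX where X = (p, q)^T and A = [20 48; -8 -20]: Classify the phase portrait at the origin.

A = [[20,48],[-8,-20]]; det(A-λI) = λ^2 - 16.
λ = 4, -4: opposite signs.

saddle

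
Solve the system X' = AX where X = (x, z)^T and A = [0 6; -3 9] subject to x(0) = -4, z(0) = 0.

Coefficient matrix A = [[0, 6], [-3, 9]].
Characteristic polynomial det(A - λI) = λ^2 - 9λ + 18 = 0.
Eigenvalues λ = 6, 3.
For λ=6: (A-λI) row 1 is [-6, 6], so an eigenvector is (1, 1).
For λ=3: (A-λI) row 1 is [-3, 6], so an eigenvector is (2, 1).
General solution: K_1e^(6t)(1,1) + K_2e^(3t)(2,1).
Applying x(0)=-4, z(0)=0 gives K_1=4, K_2=-4.

x(t) = 4e^(6t) - 8e^(3t), z(t) = 4e^(6t) - 4e^(3t)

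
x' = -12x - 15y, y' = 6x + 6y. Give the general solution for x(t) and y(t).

x(t) = 2C_1e^(-3t)sin(3t) + C_1e^(-3t)cos(3t) + C_2e^(-3t)sin(3t) - 2C_2e^(-3t)cos(3t), y(t) = -C_1e^(-3t)sin(3t) - C_1e^(-3t)cos(3t) - C_2e^(-3t)sin(3t) + C_2e^(-3t)cos(3t)

Coefficient matrix A = [[-12, -15], [6, 6]].
Characteristic polynomial det(A - λI) = λ^2 + 6λ + 18 = 0.
Eigenvalues λ = -3 ± 3i (complex conjugate pair).
For λ=-3+3i: an eigenvector is (1,-1) - i(2,-1) = (1 - 2i, -1 + i).
A real fundamental pair from Re and Im of e^((-3+3i)t)v: X_1 = e^(-3t)(cos(3t)·(1,-1) + sin(3t)·(2,-1)), X_2 = e^(-3t)(sin(3t)·(1,-1) - cos(3t)·(2,-1)).
General solution: C_1X_1 + C_2X_2.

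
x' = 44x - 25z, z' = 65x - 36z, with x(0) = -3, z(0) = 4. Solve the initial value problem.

x(t) = -44e^(4t)sin(5t) - 3e^(4t)cos(5t), z(t) = -71e^(4t)sin(5t) + 4e^(4t)cos(5t)

Coefficient matrix A = [[44, -25], [65, -36]].
Characteristic polynomial det(A - λI) = λ^2 - 8λ + 41 = 0.
Eigenvalues λ = 4 ± 5i (complex conjugate pair).
For λ=4+5i: an eigenvector is (2,3) - i(1,2) = (2 - i, 3 - 2i).
A real fundamental pair from Re and Im of e^((4+5i)t)v: X_1 = e^(4t)(cos(5t)·(2,3) + sin(5t)·(1,2)), X_2 = e^(4t)(sin(5t)·(2,3) - cos(5t)·(1,2)).
General solution: c_1X_1 + c_2X_2.
Applying x(0)=-3, z(0)=4 gives c_1=-10, c_2=-17.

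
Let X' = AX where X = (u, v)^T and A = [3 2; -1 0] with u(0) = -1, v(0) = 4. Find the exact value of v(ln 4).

A = [[3,2],[-1,0]]; eigenvalues λ = 1, 2.
Eigenvectors: (-1,1) for λ=1, (2,-1) for λ=2.
From the initial condition, c_1 = 7, c_2 = 3.
v(ln 4) = (7)(4^1)(1) + (3)(4^2)(-1) = -20.

-20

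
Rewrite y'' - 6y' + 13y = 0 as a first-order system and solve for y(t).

y(t) = C_1e^(3t)cos(2t) + C_2e^(3t)sin(2t)

Let x_1 = y, x_2 = y'. Then x_1' = x_2 and x_2' = -13x_1 + 6x_2.
A = [[0,1],[-13,6]]; det(A-λI) = λ^2 - 6λ + 13.
Eigenvalues λ = 3 ± 2i.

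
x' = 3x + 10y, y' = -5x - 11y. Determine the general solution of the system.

Coefficient matrix A = [[3, 10], [-5, -11]].
Characteristic polynomial det(A - λI) = λ^2 + 8λ + 17 = 0.
Eigenvalues λ = -4 ± i (complex conjugate pair).
For λ=-4+i: an eigenvector is (3,-2) - i(1,-1) = (3 - i, -2 + i).
A real fundamental pair from Re and Im of e^((-4+i)t)v: X_1 = e^(-4t)(cos(t)·(3,-2) + sin(t)·(1,-1)), X_2 = e^(-4t)(sin(t)·(3,-2) - cos(t)·(1,-1)).
General solution: K_1X_1 + K_2X_2.

x(t) = K_1e^(-4t)sin(t) + 3K_1e^(-4t)cos(t) + 3K_2e^(-4t)sin(t) - K_2e^(-4t)cos(t), y(t) = -K_1e^(-4t)sin(t) - 2K_1e^(-4t)cos(t) - 2K_2e^(-4t)sin(t) + K_2e^(-4t)cos(t)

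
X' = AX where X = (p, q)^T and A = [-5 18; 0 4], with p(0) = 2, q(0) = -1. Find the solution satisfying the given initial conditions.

Coefficient matrix A = [[-5, 18], [0, 4]].
Characteristic polynomial det(A - λI) = λ^2 + λ - 20 = 0.
Eigenvalues λ = -5, 4.
For λ=-5: (A-λI) row 1 is [0, 18], so an eigenvector is (-1, 0).
For λ=4: (A-λI) row 1 is [-9, 18], so an eigenvector is (2, 1).
General solution: K_1e^(-5t)(-1,0) + K_2e^(4t)(2,1).
Applying p(0)=2, q(0)=-1 gives K_1=-4, K_2=-1.

p(t) = -2e^(4t) + 4e^(-5t), q(t) = -e^(4t)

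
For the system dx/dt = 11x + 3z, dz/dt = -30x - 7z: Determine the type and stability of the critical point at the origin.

unstable spiral

A = [[11,3],[-30,-7]]; det(A-λI) = λ^2 - 4λ + 13.
λ = 2 ± 3i: positive real part.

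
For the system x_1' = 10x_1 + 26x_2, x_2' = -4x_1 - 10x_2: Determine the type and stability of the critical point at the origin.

A = [[10,26],[-4,-10]]; det(A-λI) = λ^2 + 4.
λ = 0 ± 2i: zero real part.

center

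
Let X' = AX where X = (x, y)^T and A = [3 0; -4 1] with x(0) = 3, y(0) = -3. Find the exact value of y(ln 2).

-42

A = [[3,0],[-4,1]]; eigenvalues λ = 1, 3.
Eigenvectors: (0,-1) for λ=1, (1,-2) for λ=3.
From the initial condition, c_1 = -3, c_2 = 3.
y(ln 2) = (-3)(2^1)(-1) + (3)(2^3)(-2) = -42.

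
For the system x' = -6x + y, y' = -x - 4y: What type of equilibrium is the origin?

stable improper node

A = [[-6,1],[-1,-4]]; det(A-λI) = λ^2 + 10λ + 25.
repeated λ = -5 with a single eigenvector.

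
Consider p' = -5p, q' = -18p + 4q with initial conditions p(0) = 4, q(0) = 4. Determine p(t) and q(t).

p(t) = 4e^(-5t), q(t) = -4e^(4t) + 8e^(-5t)

Coefficient matrix A = [[-5, 0], [-18, 4]].
Characteristic polynomial det(A - λI) = λ^2 + λ - 20 = 0.
Eigenvalues λ = -5, 4.
For λ=-5: (A-λI) row 2 is [-18, 9], so an eigenvector is (1, 2).
For λ=4: (A-λI) row 1 is [-9, 0], so an eigenvector is (0, -1).
General solution: K_1e^(-5t)(1,2) + K_2e^(4t)(0,-1).
Applying p(0)=4, q(0)=4 gives K_1=4, K_2=4.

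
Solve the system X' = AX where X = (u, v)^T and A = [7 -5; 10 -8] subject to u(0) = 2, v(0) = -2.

Coefficient matrix A = [[7, -5], [10, -8]].
Characteristic polynomial det(A - λI) = λ^2 + λ - 6 = 0.
Eigenvalues λ = -3, 2.
For λ=-3: (A-λI) row 1 is [10, -5], so an eigenvector is (-1, -2).
For λ=2: (A-λI) row 1 is [5, -5], so an eigenvector is (-1, -1).
General solution: c_1e^(-3t)(-1,-2) + c_2e^(2t)(-1,-1).
Applying u(0)=2, v(0)=-2 gives c_1=4, c_2=-6.

u(t) = 6e^(2t) - 4e^(-3t), v(t) = 6e^(2t) - 8e^(-3t)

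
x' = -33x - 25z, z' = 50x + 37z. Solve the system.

Coefficient matrix A = [[-33, -25], [50, 37]].
Characteristic polynomial det(A - λI) = λ^2 - 4λ + 29 = 0.
Eigenvalues λ = 2 ± 5i (complex conjugate pair).
For λ=2+5i: an eigenvector is (2,-3) - i(1,-1) = (2 - i, -3 + i).
A real fundamental pair from Re and Im of e^((2+5i)t)v: X_1 = e^(2t)(cos(5t)·(2,-3) + sin(5t)·(1,-1)), X_2 = e^(2t)(sin(5t)·(2,-3) - cos(5t)·(1,-1)).
General solution: C_1X_1 + C_2X_2.

x(t) = C_1e^(2t)sin(5t) + 2C_1e^(2t)cos(5t) + 2C_2e^(2t)sin(5t) - C_2e^(2t)cos(5t), z(t) = -C_1e^(2t)sin(5t) - 3C_1e^(2t)cos(5t) - 3C_2e^(2t)sin(5t) + C_2e^(2t)cos(5t)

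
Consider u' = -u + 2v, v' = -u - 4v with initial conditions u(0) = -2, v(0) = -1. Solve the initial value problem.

u(t) = -6e^(-2t) + 4e^(-3t), v(t) = 3e^(-2t) - 4e^(-3t)

Coefficient matrix A = [[-1, 2], [-1, -4]].
Characteristic polynomial det(A - λI) = λ^2 + 5λ + 6 = 0.
Eigenvalues λ = -2, -3.
For λ=-2: (A-λI) row 1 is [1, 2], so an eigenvector is (2, -1).
For λ=-3: (A-λI) row 1 is [2, 2], so an eigenvector is (-1, 1).
General solution: K_1e^(-2t)(2,-1) + K_2e^(-3t)(-1,1).
Applying u(0)=-2, v(0)=-1 gives K_1=-3, K_2=-4.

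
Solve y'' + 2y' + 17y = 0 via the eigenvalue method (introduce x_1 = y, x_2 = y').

y(t) = C_1e^(-t)cos(4t) + C_2e^(-t)sin(4t)

Let x_1 = y, x_2 = y'. Then x_1' = x_2 and x_2' = -17x_1 - 2x_2.
A = [[0,1],[-17,-2]]; det(A-λI) = λ^2 + 2λ + 17.
Eigenvalues λ = -1 ± 4i.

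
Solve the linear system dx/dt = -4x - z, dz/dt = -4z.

Coefficient matrix A = [[-4, -1], [0, -4]].
Characteristic polynomial det(A - λI) = λ^2 + 8λ + 16 = 0.
Single eigenvalue λ = -4 with algebraic multiplicity 2.
Eigenvector v = (1,0); generalized eigenvector w with (A-λI)w=v is (-1,-1).
General solution: e^(-4t)[c_1·v + c_2·(t·v + w)].

x(t) = c_1e^(-4t) + c_2te^(-4t) - c_2e^(-4t), z(t) = -c_2e^(-4t)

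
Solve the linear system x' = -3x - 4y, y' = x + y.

Coefficient matrix A = [[-3, -4], [1, 1]].
Characteristic polynomial det(A - λI) = λ^2 + 2λ + 1 = 0.
Single eigenvalue λ = -1 with algebraic multiplicity 2.
Eigenvector v = (-2,1); generalized eigenvector w with (A-λI)w=v is (-3,2).
General solution: e^(-t)[K_1·v + K_2·(t·v + w)].

x(t) = -2K_1e^(-t) - 2K_2te^(-t) - 3K_2e^(-t), y(t) = K_1e^(-t) + K_2te^(-t) + 2K_2e^(-t)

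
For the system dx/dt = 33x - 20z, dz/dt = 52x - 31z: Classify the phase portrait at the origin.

A = [[33,-20],[52,-31]]; det(A-λI) = λ^2 - 2λ + 17.
λ = 1 ± 4i: positive real part.

unstable spiral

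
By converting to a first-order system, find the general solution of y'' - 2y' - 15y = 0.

y(t) = K_1e^(-3t) + K_2e^(5t)

Let x_1 = y, x_2 = y'. Then x_1' = x_2 and x_2' = 15x_1 + 2x_2.
A = [[0,1],[15,2]]; det(A-λI) = λ^2 - 2λ - 15.
Eigenvalues λ = -3, 5 with eigenvectors (1,-3), (1,5).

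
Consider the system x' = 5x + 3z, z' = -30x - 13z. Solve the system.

x(t) = K_1e^(-4t)cos(3t) + K_2e^(-4t)sin(3t), z(t) = -K_1e^(-4t)sin(3t) - 3K_1e^(-4t)cos(3t) - 3K_2e^(-4t)sin(3t) + K_2e^(-4t)cos(3t)

Coefficient matrix A = [[5, 3], [-30, -13]].
Characteristic polynomial det(A - λI) = λ^2 + 8λ + 25 = 0.
Eigenvalues λ = -4 ± 3i (complex conjugate pair).
For λ=-4+3i: an eigenvector is (1,-3) - i(0,-1) = (1, -3 + i).
A real fundamental pair from Re and Im of e^((-4+3i)t)v: X_1 = e^(-4t)(cos(3t)·(1,-3) + sin(3t)·(0,-1)), X_2 = e^(-4t)(sin(3t)·(1,-3) - cos(3t)·(0,-1)).
General solution: K_1X_1 + K_2X_2.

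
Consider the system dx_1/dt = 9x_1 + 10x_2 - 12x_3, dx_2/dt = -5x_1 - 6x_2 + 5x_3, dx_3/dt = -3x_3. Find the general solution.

Coefficient matrix A = [[9, 10, -12], [-5, -6, 5], [0, 0, -3]].
det(A - λI) = 0 gives eigenvalues λ = 4, -3, -1.
For λ=4: eigenvector (2,-1,0).
For λ=-3: eigenvector (1,0,1).
For λ=-1: eigenvector (-1,1,0).
General solution: C_1e^(4t)(2,-1,0) + C_2e^(-3t)(1,0,1) + C_3e^(-t)(-1,1,0).

x_1(t) = 2C_1e^(4t) + C_2e^(-3t) - C_3e^(-t), x_2(t) = -C_1e^(4t) + C_3e^(-t), x_3(t) = C_2e^(-3t)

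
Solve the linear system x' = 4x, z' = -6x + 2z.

Coefficient matrix A = [[4, 0], [-6, 2]].
Characteristic polynomial det(A - λI) = λ^2 - 6λ + 8 = 0.
Eigenvalues λ = 2, 4.
For λ=2: (A-λI) row 1 is [2, 0], so an eigenvector is (0, 1).
For λ=4: (A-λI) row 2 is [-6, -2], so an eigenvector is (-1, 3).
General solution: c_1e^(2t)(0,1) + c_2e^(4t)(-1,3).

x(t) = -c_2e^(4t), z(t) = c_1e^(2t) + 3c_2e^(4t)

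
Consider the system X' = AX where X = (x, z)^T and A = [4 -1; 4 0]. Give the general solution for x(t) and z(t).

x(t) = c_1e^(2t) + c_2te^(2t) + 2c_2e^(2t), z(t) = 2c_1e^(2t) + 2c_2te^(2t) + 3c_2e^(2t)

Coefficient matrix A = [[4, -1], [4, 0]].
Characteristic polynomial det(A - λI) = λ^2 - 4λ + 4 = 0.
Single eigenvalue λ = 2 with algebraic multiplicity 2.
Eigenvector v = (1,2); generalized eigenvector w with (A-λI)w=v is (2,3).
General solution: e^(2t)[c_1·v + c_2·(t·v + w)].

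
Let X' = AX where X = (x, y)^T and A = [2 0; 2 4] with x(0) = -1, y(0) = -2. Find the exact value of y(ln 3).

-234

A = [[2,0],[2,4]]; eigenvalues λ = 2, 4.
Eigenvectors: (-1,1) for λ=2, (0,1) for λ=4.
From the initial condition, c_1 = 1, c_2 = -3.
y(ln 3) = (1)(3^2)(1) + (-3)(3^4)(1) = -234.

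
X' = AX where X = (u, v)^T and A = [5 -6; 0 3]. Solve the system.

u(t) = -K_1e^(5t) - 3K_2e^(3t), v(t) = -K_2e^(3t)

Coefficient matrix A = [[5, -6], [0, 3]].
Characteristic polynomial det(A - λI) = λ^2 - 8λ + 15 = 0.
Eigenvalues λ = 5, 3.
For λ=5: (A-λI) row 1 is [0, -6], so an eigenvector is (-1, 0).
For λ=3: (A-λI) row 1 is [2, -6], so an eigenvector is (-3, -1).
General solution: K_1e^(5t)(-1,0) + K_2e^(3t)(-3,-1).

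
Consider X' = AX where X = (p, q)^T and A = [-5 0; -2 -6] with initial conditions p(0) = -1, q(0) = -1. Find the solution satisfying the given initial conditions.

p(t) = -e^(-5t), q(t) = 2e^(-5t) - 3e^(-6t)

Coefficient matrix A = [[-5, 0], [-2, -6]].
Characteristic polynomial det(A - λI) = λ^2 + 11λ + 30 = 0.
Eigenvalues λ = -5, -6.
For λ=-5: (A-λI) row 2 is [-2, -1], so an eigenvector is (1, -2).
For λ=-6: (A-λI) row 1 is [1, 0], so an eigenvector is (0, 1).
General solution: K_1e^(-5t)(1,-2) + K_2e^(-6t)(0,1).
Applying p(0)=-1, q(0)=-1 gives K_1=-1, K_2=-3.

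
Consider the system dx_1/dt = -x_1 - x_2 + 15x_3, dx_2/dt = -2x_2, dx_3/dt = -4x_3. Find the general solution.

x_1(t) = C_1e^(-2t) + C_2e^(-t) - 5C_3e^(-4t), x_2(t) = C_1e^(-2t), x_3(t) = C_3e^(-4t)

Coefficient matrix A = [[-1, -1, 15], [0, -2, 0], [0, 0, -4]].
det(A - λI) = 0 gives eigenvalues λ = -2, -1, -4.
For λ=-2: eigenvector (1,1,0).
For λ=-1: eigenvector (1,0,0).
For λ=-4: eigenvector (-5,0,1).
General solution: C_1e^(-2t)(1,1,0) + C_2e^(-t)(1,0,0) + C_3e^(-4t)(-5,0,1).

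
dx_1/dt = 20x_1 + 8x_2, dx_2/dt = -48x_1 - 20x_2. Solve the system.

x_1(t) = c_1e^(-4t) - c_2e^(4t), x_2(t) = -3c_1e^(-4t) + 2c_2e^(4t)

Coefficient matrix A = [[20, 8], [-48, -20]].
Characteristic polynomial det(A - λI) = λ^2 - 16 = 0.
Eigenvalues λ = -4, 4.
For λ=-4: (A-λI) row 1 is [24, 8], so an eigenvector is (1, -3).
For λ=4: (A-λI) row 1 is [16, 8], so an eigenvector is (-1, 2).
General solution: c_1e^(-4t)(1,-3) + c_2e^(4t)(-1,2).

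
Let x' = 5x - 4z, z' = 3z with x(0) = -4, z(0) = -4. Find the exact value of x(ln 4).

A = [[5,-4],[0,3]]; eigenvalues λ = 5, 3.
Eigenvectors: (1,0) for λ=5, (-2,-1) for λ=3.
From the initial condition, c_1 = 4, c_2 = 4.
x(ln 4) = (4)(4^5)(1) + (4)(4^3)(-2) = 3584.

3584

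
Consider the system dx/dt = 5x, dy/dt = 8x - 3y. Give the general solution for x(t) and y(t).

Coefficient matrix A = [[5, 0], [8, -3]].
Characteristic polynomial det(A - λI) = λ^2 - 2λ - 15 = 0.
Eigenvalues λ = 5, -3.
For λ=5: (A-λI) row 2 is [8, -8], so an eigenvector is (-1, -1).
For λ=-3: (A-λI) row 1 is [8, 0], so an eigenvector is (0, 1).
General solution: C_1e^(5t)(-1,-1) + C_2e^(-3t)(0,1).

x(t) = -C_1e^(5t), y(t) = -C_1e^(5t) + C_2e^(-3t)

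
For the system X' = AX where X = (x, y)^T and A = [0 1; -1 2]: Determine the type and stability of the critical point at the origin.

unstable improper node

A = [[0,1],[-1,2]]; det(A-λI) = λ^2 - 2λ + 1.
repeated λ = 1 with a single eigenvector.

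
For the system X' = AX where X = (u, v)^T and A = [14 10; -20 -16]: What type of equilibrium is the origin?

saddle

A = [[14,10],[-20,-16]]; det(A-λI) = λ^2 + 2λ - 24.
λ = -6, 4: opposite signs.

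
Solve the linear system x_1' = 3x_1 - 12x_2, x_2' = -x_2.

Coefficient matrix A = [[3, -12], [0, -1]].
Characteristic polynomial det(A - λI) = λ^2 - 2λ - 3 = 0.
Eigenvalues λ = -1, 3.
For λ=-1: (A-λI) row 1 is [4, -12], so an eigenvector is (-3, -1).
For λ=3: (A-λI) row 1 is [0, -12], so an eigenvector is (-1, 0).
General solution: C_1e^(-t)(-3,-1) + C_2e^(3t)(-1,0).

x_1(t) = -3C_1e^(-t) - C_2e^(3t), x_2(t) = -C_1e^(-t)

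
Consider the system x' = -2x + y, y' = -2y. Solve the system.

Coefficient matrix A = [[-2, 1], [0, -2]].
Characteristic polynomial det(A - λI) = λ^2 + 4λ + 4 = 0.
Single eigenvalue λ = -2 with algebraic multiplicity 2.
Eigenvector v = (-1,0); generalized eigenvector w with (A-λI)w=v is (3,-1).
General solution: e^(-2t)[c_1·v + c_2·(t·v + w)].

x(t) = -c_1e^(-2t) - c_2te^(-2t) + 3c_2e^(-2t), y(t) = -c_2e^(-2t)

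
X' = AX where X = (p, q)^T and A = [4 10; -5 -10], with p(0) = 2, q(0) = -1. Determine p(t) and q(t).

p(t) = 4e^(-3t)sin(t) + 2e^(-3t)cos(t), q(t) = -3e^(-3t)sin(t) - e^(-3t)cos(t)

Coefficient matrix A = [[4, 10], [-5, -10]].
Characteristic polynomial det(A - λI) = λ^2 + 6λ + 10 = 0.
Eigenvalues λ = -3 ± i (complex conjugate pair).
For λ=-3+i: an eigenvector is (-3,2) - i(-1,1) = (-3 + i, 2 - i).
A real fundamental pair from Re and Im of e^((-3+i)t)v: X_1 = e^(-3t)(cos(t)·(-3,2) + sin(t)·(-1,1)), X_2 = e^(-3t)(sin(t)·(-3,2) - cos(t)·(-1,1)).
General solution: C_1X_1 + C_2X_2.
Applying p(0)=2, q(0)=-1 gives C_1=-1, C_2=-1.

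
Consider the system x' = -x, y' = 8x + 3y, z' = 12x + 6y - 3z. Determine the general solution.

x(t) = c_1e^(-t), y(t) = -2c_1e^(-t) + c_2e^(3t), z(t) = c_2e^(3t) + c_3e^(-3t)

Coefficient matrix A = [[-1, 0, 0], [8, 3, 0], [12, 6, -3]].
det(A - λI) = 0 gives eigenvalues λ = -1, 3, -3.
For λ=-1: eigenvector (1,-2,0).
For λ=3: eigenvector (0,1,1).
For λ=-3: eigenvector (0,0,1).
General solution: c_1e^(-t)(1,-2,0) + c_2e^(3t)(0,1,1) + c_3e^(-3t)(0,0,1).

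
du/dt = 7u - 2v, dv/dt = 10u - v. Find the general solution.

Coefficient matrix A = [[7, -2], [10, -1]].
Characteristic polynomial det(A - λI) = λ^2 - 6λ + 13 = 0.
Eigenvalues λ = 3 ± 2i (complex conjugate pair).
For λ=3+2i: an eigenvector is (0,1) - i(-1,-2) = (0 + i, 1 + 2i).
A real fundamental pair from Re and Im of e^((3+2i)t)v: X_1 = e^(3t)(cos(2t)·(0,1) + sin(2t)·(-1,-2)), X_2 = e^(3t)(sin(2t)·(0,1) - cos(2t)·(-1,-2)).
General solution: c_1X_1 + c_2X_2.

u(t) = -c_1e^(3t)sin(2t) + c_2e^(3t)cos(2t), v(t) = -2c_1e^(3t)sin(2t) + c_1e^(3t)cos(2t) + c_2e^(3t)sin(2t) + 2c_2e^(3t)cos(2t)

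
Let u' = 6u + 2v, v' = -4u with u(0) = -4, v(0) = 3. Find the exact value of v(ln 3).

387

A = [[6,2],[-4,0]]; eigenvalues λ = 2, 4.
Eigenvectors: (-1,2) for λ=2, (-1,1) for λ=4.
From the initial condition, c_1 = -1, c_2 = 5.
v(ln 3) = (-1)(3^2)(2) + (5)(3^4)(1) = 387.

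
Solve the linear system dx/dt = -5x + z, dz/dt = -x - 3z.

Coefficient matrix A = [[-5, 1], [-1, -3]].
Characteristic polynomial det(A - λI) = λ^2 + 8λ + 16 = 0.
Single eigenvalue λ = -4 with algebraic multiplicity 2.
Eigenvector v = (1,1); generalized eigenvector w with (A-λI)w=v is (1,2).
General solution: e^(-4t)[c_1·v + c_2·(t·v + w)].

x(t) = c_1e^(-4t) + c_2te^(-4t) + c_2e^(-4t), z(t) = c_1e^(-4t) + c_2te^(-4t) + 2c_2e^(-4t)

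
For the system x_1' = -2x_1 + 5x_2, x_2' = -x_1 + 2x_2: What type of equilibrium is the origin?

A = [[-2,5],[-1,2]]; det(A-λI) = λ^2 + 1.
λ = 0 ± i: zero real part.

center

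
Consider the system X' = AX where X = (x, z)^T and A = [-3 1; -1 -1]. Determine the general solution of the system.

x(t) = K_1e^(-2t) + K_2te^(-2t) + 2K_2e^(-2t), z(t) = K_1e^(-2t) + K_2te^(-2t) + 3K_2e^(-2t)

Coefficient matrix A = [[-3, 1], [-1, -1]].
Characteristic polynomial det(A - λI) = λ^2 + 4λ + 4 = 0.
Single eigenvalue λ = -2 with algebraic multiplicity 2.
Eigenvector v = (1,1); generalized eigenvector w with (A-λI)w=v is (2,3).
General solution: e^(-2t)[K_1·v + K_2·(t·v + w)].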